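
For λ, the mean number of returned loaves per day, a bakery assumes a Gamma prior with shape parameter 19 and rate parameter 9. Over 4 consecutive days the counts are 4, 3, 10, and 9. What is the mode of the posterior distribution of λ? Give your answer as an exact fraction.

44/13

Total count: 4 + 3 + 10 + 9 = 26.
Total exposure: 4 days.
Posterior: α' = 19 + 26 = 45, β' = 9 + 4 = 13.
Posterior mode = (α'−1)/β' = 44/13.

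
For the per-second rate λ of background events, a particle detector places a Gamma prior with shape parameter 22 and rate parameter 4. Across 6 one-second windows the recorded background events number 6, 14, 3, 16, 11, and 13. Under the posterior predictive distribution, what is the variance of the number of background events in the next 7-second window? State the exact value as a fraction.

2023/20

Total count: 6 + 14 + 3 + 16 + 11 + 13 = 63.
Total exposure: 6 seconds.
Conjugate update: add total count to the shape and total exposure to the rate, giving Gamma(85, 10).
The posterior predictive for a window of length T is Negative Binomial with variance T·α'·(β'+T)/β'² = 7·85·17/100 = 2023/20.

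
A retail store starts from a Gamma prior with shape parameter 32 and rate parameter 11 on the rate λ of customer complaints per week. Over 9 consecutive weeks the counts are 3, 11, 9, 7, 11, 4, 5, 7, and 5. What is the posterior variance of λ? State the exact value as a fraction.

Total count: 3 + 11 + 9 + 7 + 11 + 4 + 5 + 7 + 5 = 62.
Total exposure: 9 weeks.
Conjugate update: add total count to the shape and total exposure to the rate, giving Gamma(94, 20).
Posterior variance = α'/β'² = 94/400 = 47/200.

47/200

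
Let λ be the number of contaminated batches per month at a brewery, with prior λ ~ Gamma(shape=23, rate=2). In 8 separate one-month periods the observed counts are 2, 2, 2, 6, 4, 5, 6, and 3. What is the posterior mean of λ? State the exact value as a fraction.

53/10

Total count: 2 + 2 + 2 + 6 + 4 + 5 + 6 + 3 = 30.
Total exposure: 8 months.
Conjugate update: add total count to the shape and total exposure to the rate, giving Gamma(53, 10).
Posterior mean = α'/β' = 53/10.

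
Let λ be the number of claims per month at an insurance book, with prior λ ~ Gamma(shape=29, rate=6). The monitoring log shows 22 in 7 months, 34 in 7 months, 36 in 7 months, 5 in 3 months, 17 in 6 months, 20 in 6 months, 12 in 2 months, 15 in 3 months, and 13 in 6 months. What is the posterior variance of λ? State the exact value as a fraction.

Total count: 22 + 34 + 36 + 5 + 17 + 20 + 12 + 15 + 13 = 174.
Total exposure: 7 + 7 + 7 + 3 + 6 + 6 + 2 + 3 + 6 = 47 months.
The Gamma prior is conjugate for the Poisson rate, so λ | data ~ Gamma(29+174, 6+47) = Gamma(203, 53).
Posterior variance = α'/β'² = 203/2809.

203/2809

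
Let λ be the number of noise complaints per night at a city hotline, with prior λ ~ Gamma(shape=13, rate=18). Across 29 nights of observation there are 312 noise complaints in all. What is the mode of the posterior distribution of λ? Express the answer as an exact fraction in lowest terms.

Total count 312 over total exposure 29 nights.
Gamma(α, β) with Poisson data over total exposure Σt gives posterior Gamma(α+Σx, β+Σt) = Gamma(325, 47).
Posterior mode = (α'−1)/β' = 324/47.

324/47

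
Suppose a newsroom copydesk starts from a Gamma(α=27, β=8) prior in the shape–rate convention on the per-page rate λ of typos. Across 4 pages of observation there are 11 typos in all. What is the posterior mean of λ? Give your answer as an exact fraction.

19/6

Total count 11 over total exposure 4 pages.
The Gamma prior is conjugate for the Poisson rate, so λ | data ~ Gamma(27+11, 8+4) = Gamma(38, 12).
Posterior mean = α'/β' = 38/12 = 19/6.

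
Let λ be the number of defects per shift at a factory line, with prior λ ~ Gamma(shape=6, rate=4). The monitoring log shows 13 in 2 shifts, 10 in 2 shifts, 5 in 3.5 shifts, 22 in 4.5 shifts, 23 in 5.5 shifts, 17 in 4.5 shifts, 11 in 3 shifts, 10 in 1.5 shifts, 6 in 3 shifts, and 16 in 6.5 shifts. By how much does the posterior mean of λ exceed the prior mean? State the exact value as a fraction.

Total count: 13 + 10 + 5 + 22 + 23 + 17 + 11 + 10 + 6 + 16 = 133.
Total exposure: 2 + 2 + 3.5 + 4.5 + 5.5 + 4.5 + 3 + 1.5 + 3 + 6.5 = 36 shifts.
Posterior: α' = 6 + 133 = 139, β' = 4 + 36 = 40.
Posterior mean = 139/40 = 139/40; prior mean = 6/4 = 3/2. Difference = 139/40 − 3/2 = 79/40.

79/40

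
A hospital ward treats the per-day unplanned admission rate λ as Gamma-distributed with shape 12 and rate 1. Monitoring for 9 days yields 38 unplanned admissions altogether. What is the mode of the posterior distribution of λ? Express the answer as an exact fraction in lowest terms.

Total count 38 over total exposure 9 days.
Gamma(α, β) with Poisson data over total exposure Σt gives posterior Gamma(α+Σx, β+Σt) = Gamma(50, 10).
Posterior mode = (α'−1)/β' = 49/10.

49/10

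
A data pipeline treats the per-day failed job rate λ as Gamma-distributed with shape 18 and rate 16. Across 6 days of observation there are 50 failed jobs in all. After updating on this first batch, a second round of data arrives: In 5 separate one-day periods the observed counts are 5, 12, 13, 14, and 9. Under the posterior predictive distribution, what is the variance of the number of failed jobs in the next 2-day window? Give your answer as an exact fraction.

7018/729

Total count 50 over total exposure 6 days.
After the first batch: Gamma(18 + 50, 16 + 6) = Gamma(68, 22).
Total count: 5 + 12 + 13 + 14 + 9 = 53.
Total exposure: 5 days.
After the second batch: Gamma(68 + 53, 22 + 5) = Gamma(121, 27).
The posterior predictive for a window of length T is Negative Binomial with variance T·α'·(β'+T)/β'² = 2·121·29/729 = 7018/729.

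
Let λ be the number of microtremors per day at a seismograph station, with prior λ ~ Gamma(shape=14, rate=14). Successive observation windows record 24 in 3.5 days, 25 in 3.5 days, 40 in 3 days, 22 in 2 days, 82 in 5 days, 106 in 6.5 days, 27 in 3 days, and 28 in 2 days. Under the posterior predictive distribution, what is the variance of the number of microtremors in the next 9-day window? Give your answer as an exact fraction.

682272/7225

Total count: 24 + 25 + 40 + 22 + 82 + 106 + 27 + 28 = 354.
Total exposure: 3.5 + 3.5 + 3 + 2 + 5 + 6.5 + 3 + 2 = 28.5 days.
By Gamma–Poisson conjugacy, the posterior is Gamma(α + Σx, β + Σt) = Gamma(14 + 354, 14 + 28.5) = Gamma(368, 85/2).
The posterior predictive for a window of length T is Negative Binomial with variance T·α'·(β'+T)/β'² = 9·368·(103/2)/(7225/4) = 682272/7225.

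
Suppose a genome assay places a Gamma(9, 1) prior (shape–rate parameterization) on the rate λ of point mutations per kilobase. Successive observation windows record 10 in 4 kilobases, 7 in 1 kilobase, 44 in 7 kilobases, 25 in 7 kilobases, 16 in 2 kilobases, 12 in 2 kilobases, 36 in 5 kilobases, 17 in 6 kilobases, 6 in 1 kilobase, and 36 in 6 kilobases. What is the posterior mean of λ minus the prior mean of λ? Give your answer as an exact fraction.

Total count: 10 + 7 + 44 + 25 + 16 + 12 + 36 + 17 + 6 + 36 = 209.
Total exposure: 4 + 1 + 7 + 7 + 2 + 2 + 5 + 6 + 1 + 6 = 41 kilobases.
The Gamma prior is conjugate for the Poisson rate, so λ | data ~ Gamma(9+209, 1+41) = Gamma(218, 42).
Posterior mean = 218/42 = 109/21; prior mean = 9/1 = 9. Difference = 109/21 − 9 = -80/21.

-80/21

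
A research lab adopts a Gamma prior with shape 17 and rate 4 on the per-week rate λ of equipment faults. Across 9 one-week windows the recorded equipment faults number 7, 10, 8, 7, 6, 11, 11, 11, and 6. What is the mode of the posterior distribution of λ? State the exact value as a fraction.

93/13

Total count: 7 + 10 + 8 + 7 + 6 + 11 + 11 + 11 + 6 = 77.
Total exposure: 9 weeks.
By Gamma–Poisson conjugacy, the posterior is Gamma(α + Σx, β + Σt) = Gamma(17 + 77, 4 + 9) = Gamma(94, 13).
Posterior mode = (α'−1)/β' = 93/13.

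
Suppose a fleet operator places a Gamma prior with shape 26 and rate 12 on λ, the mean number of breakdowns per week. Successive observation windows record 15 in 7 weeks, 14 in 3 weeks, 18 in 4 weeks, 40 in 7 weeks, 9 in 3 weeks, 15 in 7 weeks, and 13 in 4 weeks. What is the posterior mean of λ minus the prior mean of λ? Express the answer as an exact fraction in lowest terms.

Total count: 15 + 14 + 18 + 40 + 9 + 15 + 13 = 124.
Total exposure: 7 + 3 + 4 + 7 + 3 + 7 + 4 = 35 weeks.
By Gamma–Poisson conjugacy, the posterior is Gamma(α + Σx, β + Σt) = Gamma(26 + 124, 12 + 35) = Gamma(150, 47).
Posterior mean = 150/47 = 150/47; prior mean = 26/12 = 13/6. Difference = 150/47 − 13/6 = 289/282.

289/282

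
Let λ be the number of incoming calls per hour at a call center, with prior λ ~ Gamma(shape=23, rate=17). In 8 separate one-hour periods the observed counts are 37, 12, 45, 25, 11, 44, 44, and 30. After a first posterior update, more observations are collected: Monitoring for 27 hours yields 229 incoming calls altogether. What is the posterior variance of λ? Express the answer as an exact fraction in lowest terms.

125/676

Total count: 37 + 12 + 45 + 25 + 11 + 44 + 44 + 30 = 248.
Total exposure: 8 hours.
After the first batch: Gamma(23 + 248, 17 + 8) = Gamma(271, 25).
Total count 229 over total exposure 27 hours.
After the second batch: Gamma(271 + 229, 25 + 27) = Gamma(500, 52).
Posterior variance = α'/β'² = 500/2704 = 125/676.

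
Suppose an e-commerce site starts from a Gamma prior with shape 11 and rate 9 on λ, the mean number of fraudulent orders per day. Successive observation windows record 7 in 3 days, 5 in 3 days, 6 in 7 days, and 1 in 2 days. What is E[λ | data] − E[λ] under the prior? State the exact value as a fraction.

Total count: 7 + 5 + 6 + 1 = 19.
Total exposure: 3 + 3 + 7 + 2 = 15 days.
The Gamma prior is conjugate for the Poisson rate, so λ | data ~ Gamma(11+19, 9+15) = Gamma(30, 24).
Posterior mean = 30/24 = 5/4; prior mean = 11/9 = 11/9. Difference = 5/4 − 11/9 = 1/36.

1/36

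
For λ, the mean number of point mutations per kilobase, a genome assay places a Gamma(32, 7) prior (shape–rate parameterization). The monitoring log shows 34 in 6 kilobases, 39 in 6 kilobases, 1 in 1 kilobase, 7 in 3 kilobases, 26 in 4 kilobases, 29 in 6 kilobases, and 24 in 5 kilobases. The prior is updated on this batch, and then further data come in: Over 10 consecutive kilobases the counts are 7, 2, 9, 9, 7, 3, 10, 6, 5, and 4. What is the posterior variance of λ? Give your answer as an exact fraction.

Total count: 34 + 39 + 1 + 7 + 26 + 29 + 24 = 160.
Total exposure: 6 + 6 + 1 + 3 + 4 + 6 + 5 = 31 kilobases.
After the first batch: Gamma(32 + 160, 7 + 31) = Gamma(192, 38).
Total count: 7 + 2 + 9 + 9 + 7 + 3 + 10 + 6 + 5 + 4 = 62.
Total exposure: 10 kilobases.
After the second batch: Gamma(192 + 62, 38 + 10) = Gamma(254, 48).
Posterior variance = α'/β'² = 254/2304 = 127/1152.

127/1152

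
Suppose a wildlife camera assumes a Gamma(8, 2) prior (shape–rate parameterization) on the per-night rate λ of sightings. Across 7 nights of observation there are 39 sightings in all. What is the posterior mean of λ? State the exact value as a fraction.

47/9

Total count 39 over total exposure 7 nights.
Posterior: α' = 8 + 39 = 47, β' = 2 + 7 = 9.
Posterior mean = α'/β' = 47/9.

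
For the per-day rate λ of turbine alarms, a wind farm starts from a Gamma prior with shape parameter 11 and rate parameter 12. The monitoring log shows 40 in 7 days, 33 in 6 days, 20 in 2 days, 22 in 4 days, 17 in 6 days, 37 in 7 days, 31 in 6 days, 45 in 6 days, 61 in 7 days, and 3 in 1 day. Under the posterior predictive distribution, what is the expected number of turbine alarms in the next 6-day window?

30

Total count: 40 + 33 + 20 + 22 + 17 + 37 + 31 + 45 + 61 + 3 = 309.
Total exposure: 7 + 6 + 2 + 4 + 6 + 7 + 6 + 6 + 7 + 1 = 52 days.
Posterior: α' = 11 + 309 = 320, β' = 12 + 52 = 64.
Predictive mean over a 6-day window = T·E[λ|data] = 6·320/64 = 30.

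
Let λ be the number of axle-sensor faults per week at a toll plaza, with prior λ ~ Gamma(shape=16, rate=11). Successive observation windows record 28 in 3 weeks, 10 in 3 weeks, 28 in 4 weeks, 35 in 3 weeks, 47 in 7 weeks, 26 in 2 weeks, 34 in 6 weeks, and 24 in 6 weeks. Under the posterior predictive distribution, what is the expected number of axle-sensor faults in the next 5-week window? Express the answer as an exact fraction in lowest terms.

248/9

Total count: 28 + 10 + 28 + 35 + 47 + 26 + 34 + 24 = 232.
Total exposure: 3 + 3 + 4 + 3 + 7 + 2 + 6 + 6 = 34 weeks.
The Gamma prior is conjugate for the Poisson rate, so λ | data ~ Gamma(16+232, 11+34) = Gamma(248, 45).
Predictive mean over a 5-week window = T·E[λ|data] = 5·248/45 = 248/9.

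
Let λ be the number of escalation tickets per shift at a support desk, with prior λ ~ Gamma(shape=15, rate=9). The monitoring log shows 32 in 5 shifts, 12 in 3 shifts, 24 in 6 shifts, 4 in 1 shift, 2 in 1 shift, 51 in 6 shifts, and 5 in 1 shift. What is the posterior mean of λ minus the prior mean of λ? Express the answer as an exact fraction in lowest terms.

Total count: 32 + 12 + 24 + 4 + 2 + 51 + 5 = 130.
Total exposure: 5 + 3 + 6 + 1 + 1 + 6 + 1 = 23 shifts.
Gamma(α, β) with Poisson data over total exposure Σt gives posterior Gamma(α+Σx, β+Σt) = Gamma(145, 32).
Posterior mean = 145/32 = 145/32; prior mean = 15/9 = 5/3. Difference = 145/32 − 5/3 = 275/96.

275/96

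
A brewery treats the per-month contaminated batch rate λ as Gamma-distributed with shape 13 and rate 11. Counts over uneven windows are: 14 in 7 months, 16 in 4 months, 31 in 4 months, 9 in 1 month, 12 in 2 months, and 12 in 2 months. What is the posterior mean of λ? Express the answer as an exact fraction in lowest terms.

107/31

Total count: 14 + 16 + 31 + 9 + 12 + 12 = 94.
Total exposure: 7 + 4 + 4 + 1 + 2 + 2 = 20 months.
Posterior: α' = 13 + 94 = 107, β' = 11 + 20 = 31.
Posterior mean = α'/β' = 107/31.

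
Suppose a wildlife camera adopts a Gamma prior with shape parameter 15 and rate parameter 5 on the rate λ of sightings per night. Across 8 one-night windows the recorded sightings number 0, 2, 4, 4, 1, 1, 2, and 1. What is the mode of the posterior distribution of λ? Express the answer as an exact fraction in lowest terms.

29/13

Total count: 0 + 2 + 4 + 4 + 1 + 1 + 2 + 1 = 15.
Total exposure: 8 nights.
Posterior: α' = 15 + 15 = 30, β' = 5 + 8 = 13.
Posterior mode = (α'−1)/β' = 29/13.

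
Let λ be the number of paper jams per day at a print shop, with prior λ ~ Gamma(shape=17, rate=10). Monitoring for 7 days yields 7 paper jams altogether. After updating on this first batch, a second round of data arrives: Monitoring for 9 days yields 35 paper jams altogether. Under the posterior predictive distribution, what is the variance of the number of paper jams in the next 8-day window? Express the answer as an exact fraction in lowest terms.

4012/169

Total count 7 over total exposure 7 days.
After the first batch: Gamma(17 + 7, 10 + 7) = Gamma(24, 17).
Total count 35 over total exposure 9 days.
After the second batch: Gamma(24 + 35, 17 + 9) = Gamma(59, 26).
The posterior predictive for a window of length T is Negative Binomial with variance T·α'·(β'+T)/β'² = 8·59·34/676 = 4012/169.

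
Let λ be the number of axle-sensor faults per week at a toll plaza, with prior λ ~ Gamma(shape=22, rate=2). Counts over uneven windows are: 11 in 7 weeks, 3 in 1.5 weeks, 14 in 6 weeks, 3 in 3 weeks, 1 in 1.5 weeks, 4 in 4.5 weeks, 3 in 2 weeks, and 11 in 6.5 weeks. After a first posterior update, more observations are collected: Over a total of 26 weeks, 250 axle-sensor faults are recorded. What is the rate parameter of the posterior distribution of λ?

60

Total count: 11 + 3 + 14 + 3 + 1 + 4 + 3 + 11 = 50.
Total exposure: 7 + 1.5 + 6 + 3 + 1.5 + 4.5 + 2 + 6.5 = 32 weeks.
After the first batch: Gamma(22 + 50, 2 + 32) = Gamma(72, 34).
Total count 250 over total exposure 26 weeks.
After the second batch: Gamma(72 + 250, 34 + 26) = Gamma(322, 60).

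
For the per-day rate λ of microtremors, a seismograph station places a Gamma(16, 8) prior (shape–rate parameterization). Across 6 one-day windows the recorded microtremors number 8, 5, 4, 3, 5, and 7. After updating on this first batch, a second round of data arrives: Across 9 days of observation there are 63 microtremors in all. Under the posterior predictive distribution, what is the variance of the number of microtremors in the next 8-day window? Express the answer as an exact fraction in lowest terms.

Total count: 8 + 5 + 4 + 3 + 5 + 7 = 32.
Total exposure: 6 days.
After the first batch: Gamma(16 + 32, 8 + 6) = Gamma(48, 14).
Total count 63 over total exposure 9 days.
After the second batch: Gamma(48 + 63, 14 + 9) = Gamma(111, 23).
The posterior predictive for a window of length T is Negative Binomial with variance T·α'·(β'+T)/β'² = 8·111·31/529 = 27528/529.

27528/529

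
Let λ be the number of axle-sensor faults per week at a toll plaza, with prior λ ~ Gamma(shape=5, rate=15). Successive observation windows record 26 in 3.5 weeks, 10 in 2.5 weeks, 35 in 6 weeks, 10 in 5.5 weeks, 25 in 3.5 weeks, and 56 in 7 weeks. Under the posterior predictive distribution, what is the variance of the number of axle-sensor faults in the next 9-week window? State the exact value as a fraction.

Total count: 26 + 10 + 35 + 10 + 25 + 56 = 162.
Total exposure: 3.5 + 2.5 + 6 + 5.5 + 3.5 + 7 = 28 weeks.
Conjugate update: add total count to the shape and total exposure to the rate, giving Gamma(167, 43).
The posterior predictive for a window of length T is Negative Binomial with variance T·α'·(β'+T)/β'² = 9·167·52/1849 = 78156/1849.

78156/1849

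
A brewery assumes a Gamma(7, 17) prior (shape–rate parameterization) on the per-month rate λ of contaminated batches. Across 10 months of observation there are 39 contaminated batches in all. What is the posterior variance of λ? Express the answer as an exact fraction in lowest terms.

46/729

Total count 39 over total exposure 10 months.
By Gamma–Poisson conjugacy, the posterior is Gamma(α + Σx, β + Σt) = Gamma(7 + 39, 17 + 10) = Gamma(46, 27).
Posterior variance = α'/β'² = 46/729.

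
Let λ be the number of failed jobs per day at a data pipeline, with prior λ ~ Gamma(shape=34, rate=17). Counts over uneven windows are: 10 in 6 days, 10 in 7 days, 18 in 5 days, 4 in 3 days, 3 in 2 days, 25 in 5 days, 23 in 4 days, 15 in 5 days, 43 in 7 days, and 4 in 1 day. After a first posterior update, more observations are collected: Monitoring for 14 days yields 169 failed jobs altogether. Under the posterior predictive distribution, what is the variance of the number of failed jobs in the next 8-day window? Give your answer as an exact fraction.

Total count: 10 + 10 + 18 + 4 + 3 + 25 + 23 + 15 + 43 + 4 = 155.
Total exposure: 6 + 7 + 5 + 3 + 2 + 5 + 4 + 5 + 7 + 1 = 45 days.
After the first batch: Gamma(34 + 155, 17 + 45) = Gamma(189, 62).
Total count 169 over total exposure 14 days.
After the second batch: Gamma(189 + 169, 62 + 14) = Gamma(358, 76).
The posterior predictive for a window of length T is Negative Binomial with variance T·α'·(β'+T)/β'² = 8·358·84/5776 = 15036/361.

15036/361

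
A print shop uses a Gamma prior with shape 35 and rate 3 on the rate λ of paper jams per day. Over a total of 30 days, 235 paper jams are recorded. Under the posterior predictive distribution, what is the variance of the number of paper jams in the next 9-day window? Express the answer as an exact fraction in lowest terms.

Total count 235 over total exposure 30 days.
Conjugate update: add total count to the shape and total exposure to the rate, giving Gamma(270, 33).
The posterior predictive for a window of length T is Negative Binomial with variance T·α'·(β'+T)/β'² = 9·270·42/1089 = 11340/121.

11340/121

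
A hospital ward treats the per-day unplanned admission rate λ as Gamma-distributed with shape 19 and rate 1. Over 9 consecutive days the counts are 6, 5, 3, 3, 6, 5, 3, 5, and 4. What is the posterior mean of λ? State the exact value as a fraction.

Total count: 6 + 5 + 3 + 3 + 6 + 5 + 3 + 5 + 4 = 40.
Total exposure: 9 days.
Conjugate update: add total count to the shape and total exposure to the rate, giving Gamma(59, 10).
Posterior mean = α'/β' = 59/10.

59/10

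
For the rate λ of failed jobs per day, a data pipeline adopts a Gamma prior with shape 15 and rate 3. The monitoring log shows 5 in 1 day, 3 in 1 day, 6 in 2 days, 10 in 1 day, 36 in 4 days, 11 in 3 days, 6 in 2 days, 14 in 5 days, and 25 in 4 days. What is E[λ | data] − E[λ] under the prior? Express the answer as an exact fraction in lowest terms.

Total count: 5 + 3 + 6 + 10 + 36 + 11 + 6 + 14 + 25 = 116.
Total exposure: 1 + 1 + 2 + 1 + 4 + 3 + 2 + 5 + 4 = 23 days.
By Gamma–Poisson conjugacy, the posterior is Gamma(α + Σx, β + Σt) = Gamma(15 + 116, 3 + 23) = Gamma(131, 26).
Posterior mean = 131/26 = 131/26; prior mean = 15/3 = 5. Difference = 131/26 − 5 = 1/26.

1/26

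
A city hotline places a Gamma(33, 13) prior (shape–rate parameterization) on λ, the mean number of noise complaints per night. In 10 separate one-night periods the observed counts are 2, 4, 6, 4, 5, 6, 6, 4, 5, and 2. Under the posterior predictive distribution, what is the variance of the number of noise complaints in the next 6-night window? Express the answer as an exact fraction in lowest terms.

13398/529

Total count: 2 + 4 + 6 + 4 + 5 + 6 + 6 + 4 + 5 + 2 = 44.
Total exposure: 10 nights.
Conjugate update: add total count to the shape and total exposure to the rate, giving Gamma(77, 23).
The posterior predictive for a window of length T is Negative Binomial with variance T·α'·(β'+T)/β'² = 6·77·29/529 = 13398/529.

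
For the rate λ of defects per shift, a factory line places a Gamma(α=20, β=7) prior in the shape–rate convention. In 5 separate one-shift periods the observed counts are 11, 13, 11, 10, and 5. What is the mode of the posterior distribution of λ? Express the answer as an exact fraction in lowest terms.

Total count: 11 + 13 + 11 + 10 + 5 = 50.
Total exposure: 5 shifts.
By Gamma–Poisson conjugacy, the posterior is Gamma(α + Σx, β + Σt) = Gamma(20 + 50, 7 + 5) = Gamma(70, 12).
Posterior mode = (α'−1)/β' = 69/12 = 23/4.

23/4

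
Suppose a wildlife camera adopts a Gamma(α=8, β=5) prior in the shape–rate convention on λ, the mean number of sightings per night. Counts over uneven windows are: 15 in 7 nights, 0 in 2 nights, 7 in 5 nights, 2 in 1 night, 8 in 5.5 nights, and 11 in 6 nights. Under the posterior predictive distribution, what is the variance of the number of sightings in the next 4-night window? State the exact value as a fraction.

Total count: 15 + 0 + 7 + 2 + 8 + 11 = 43.
Total exposure: 7 + 2 + 5 + 1 + 5.5 + 6 = 26.5 nights.
Posterior: α' = 8 + 43 = 51, β' = 5 + 26.5 = 63/2.
The posterior predictive for a window of length T is Negative Binomial with variance T·α'·(β'+T)/β'² = 4·51·(71/2)/(3969/4) = 9656/1323.

9656/1323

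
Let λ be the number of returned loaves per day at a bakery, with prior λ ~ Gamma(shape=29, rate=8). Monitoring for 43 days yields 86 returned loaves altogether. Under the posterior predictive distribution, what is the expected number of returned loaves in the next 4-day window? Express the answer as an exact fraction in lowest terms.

460/51

Total count 86 over total exposure 43 days.
Gamma(α, β) with Poisson data over total exposure Σt gives posterior Gamma(α+Σx, β+Σt) = Gamma(115, 51).
Predictive mean over a 4-day window = T·E[λ|data] = 4·115/51 = 460/51.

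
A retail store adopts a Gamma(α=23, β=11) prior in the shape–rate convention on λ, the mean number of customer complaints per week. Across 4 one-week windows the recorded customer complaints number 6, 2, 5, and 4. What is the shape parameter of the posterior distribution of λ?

Total count: 6 + 2 + 5 + 4 = 17.
Total exposure: 4 weeks.
The Gamma prior is conjugate for the Poisson rate, so λ | data ~ Gamma(23+17, 11+4) = Gamma(40, 15).

40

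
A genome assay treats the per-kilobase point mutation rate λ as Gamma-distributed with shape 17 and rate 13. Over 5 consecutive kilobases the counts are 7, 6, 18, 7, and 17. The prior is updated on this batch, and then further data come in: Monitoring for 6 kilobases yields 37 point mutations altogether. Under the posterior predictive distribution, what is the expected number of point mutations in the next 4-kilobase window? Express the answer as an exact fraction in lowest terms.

Total count: 7 + 6 + 18 + 7 + 17 = 55.
Total exposure: 5 kilobases.
After the first batch: Gamma(17 + 55, 13 + 5) = Gamma(72, 18).
Total count 37 over total exposure 6 kilobases.
After the second batch: Gamma(72 + 37, 18 + 6) = Gamma(109, 24).
Predictive mean over a 4-kilobase window = T·E[λ|data] = 4·109/24 = 109/6.

109/6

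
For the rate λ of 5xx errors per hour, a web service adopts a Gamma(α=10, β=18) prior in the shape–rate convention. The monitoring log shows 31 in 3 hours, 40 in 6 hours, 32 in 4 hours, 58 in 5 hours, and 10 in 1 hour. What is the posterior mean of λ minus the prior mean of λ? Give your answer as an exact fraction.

Total count: 31 + 40 + 32 + 58 + 10 = 171.
Total exposure: 3 + 6 + 4 + 5 + 1 = 19 hours.
Posterior: α' = 10 + 171 = 181, β' = 18 + 19 = 37.
Posterior mean = 181/37 = 181/37; prior mean = 10/18 = 5/9. Difference = 181/37 − 5/9 = 1444/333.

1444/333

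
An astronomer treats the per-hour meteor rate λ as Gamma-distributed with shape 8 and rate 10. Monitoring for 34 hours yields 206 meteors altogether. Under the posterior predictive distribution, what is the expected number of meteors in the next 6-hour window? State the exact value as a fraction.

321/11

Total count 206 over total exposure 34 hours.
Gamma(α, β) with Poisson data over total exposure Σt gives posterior Gamma(α+Σx, β+Σt) = Gamma(214, 44).
Predictive mean over a 6-hour window = T·E[λ|data] = 6·214/44 = 321/11.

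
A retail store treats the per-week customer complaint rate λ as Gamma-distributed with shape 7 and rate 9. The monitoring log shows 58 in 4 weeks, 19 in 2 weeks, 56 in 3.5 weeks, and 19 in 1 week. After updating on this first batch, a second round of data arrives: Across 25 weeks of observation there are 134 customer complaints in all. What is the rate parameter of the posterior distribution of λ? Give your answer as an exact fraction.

Total count: 58 + 19 + 56 + 19 = 152.
Total exposure: 4 + 2 + 3.5 + 1 = 10.5 weeks.
After the first batch: Gamma(7 + 152, 9 + 10.5) = Gamma(159, 39/2).
Total count 134 over total exposure 25 weeks.
After the second batch: Gamma(159 + 134, 39/2 + 25) = Gamma(293, 89/2).

89/2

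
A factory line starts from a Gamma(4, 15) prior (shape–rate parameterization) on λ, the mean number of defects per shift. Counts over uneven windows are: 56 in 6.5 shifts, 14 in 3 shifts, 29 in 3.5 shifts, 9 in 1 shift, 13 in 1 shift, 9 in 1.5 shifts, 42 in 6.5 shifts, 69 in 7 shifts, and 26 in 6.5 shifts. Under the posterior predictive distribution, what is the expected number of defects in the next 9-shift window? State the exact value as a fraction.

Total count: 56 + 14 + 29 + 9 + 13 + 9 + 42 + 69 + 26 = 267.
Total exposure: 6.5 + 3 + 3.5 + 1 + 1 + 1.5 + 6.5 + 7 + 6.5 = 36.5 shifts.
Conjugate update: add total count to the shape and total exposure to the rate, giving Gamma(271, 103/2).
Predictive mean over a 9-shift window = T·E[λ|data] = 9·271/(103/2) = 4878/103.

4878/103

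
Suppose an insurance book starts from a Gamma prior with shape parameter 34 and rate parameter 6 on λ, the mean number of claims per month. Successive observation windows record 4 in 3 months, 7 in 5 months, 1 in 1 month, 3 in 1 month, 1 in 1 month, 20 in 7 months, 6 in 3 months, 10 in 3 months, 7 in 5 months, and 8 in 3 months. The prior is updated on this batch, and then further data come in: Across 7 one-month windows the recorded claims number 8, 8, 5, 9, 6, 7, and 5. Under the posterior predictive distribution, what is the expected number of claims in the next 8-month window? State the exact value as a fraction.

Total count: 4 + 7 + 1 + 3 + 1 + 20 + 6 + 10 + 7 + 8 = 67.
Total exposure: 3 + 5 + 1 + 1 + 1 + 7 + 3 + 3 + 5 + 3 = 32 months.
After the first batch: Gamma(34 + 67, 6 + 32) = Gamma(101, 38).
Total count: 8 + 8 + 5 + 9 + 6 + 7 + 5 = 48.
Total exposure: 7 months.
After the second batch: Gamma(101 + 48, 38 + 7) = Gamma(149, 45).
Predictive mean over an 8-month window = T·E[λ|data] = 8·149/45 = 1192/45.

1192/45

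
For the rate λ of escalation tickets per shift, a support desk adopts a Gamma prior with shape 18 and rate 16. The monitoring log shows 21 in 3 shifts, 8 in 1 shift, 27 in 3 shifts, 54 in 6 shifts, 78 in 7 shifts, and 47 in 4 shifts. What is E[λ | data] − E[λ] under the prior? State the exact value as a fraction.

Total count: 21 + 8 + 27 + 54 + 78 + 47 = 235.
Total exposure: 3 + 1 + 3 + 6 + 7 + 4 = 24 shifts.
Gamma(α, β) with Poisson data over total exposure Σt gives posterior Gamma(α+Σx, β+Σt) = Gamma(253, 40).
Posterior mean = 253/40 = 253/40; prior mean = 18/16 = 9/8. Difference = 253/40 − 9/8 = 26/5.

26/5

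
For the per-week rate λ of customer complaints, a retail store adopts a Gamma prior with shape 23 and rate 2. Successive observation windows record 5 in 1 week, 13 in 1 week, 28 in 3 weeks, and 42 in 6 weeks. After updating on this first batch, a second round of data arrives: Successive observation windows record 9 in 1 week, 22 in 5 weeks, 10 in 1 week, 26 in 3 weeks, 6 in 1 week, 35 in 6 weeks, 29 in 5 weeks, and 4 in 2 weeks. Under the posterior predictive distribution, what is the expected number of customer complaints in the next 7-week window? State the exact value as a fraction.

1764/37

Total count: 5 + 13 + 28 + 42 = 88.
Total exposure: 1 + 1 + 3 + 6 = 11 weeks.
After the first batch: Gamma(23 + 88, 2 + 11) = Gamma(111, 13).
Total count: 9 + 22 + 10 + 26 + 6 + 35 + 29 + 4 = 141.
Total exposure: 1 + 5 + 1 + 3 + 1 + 6 + 5 + 2 = 24 weeks.
After the second batch: Gamma(111 + 141, 13 + 24) = Gamma(252, 37).
Predictive mean over a 7-week window = T·E[λ|data] = 7·252/37 = 1764/37.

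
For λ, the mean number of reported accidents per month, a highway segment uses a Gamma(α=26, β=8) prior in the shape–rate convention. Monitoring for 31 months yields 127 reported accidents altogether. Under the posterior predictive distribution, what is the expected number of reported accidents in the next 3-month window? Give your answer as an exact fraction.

Total count 127 over total exposure 31 months.
By Gamma–Poisson conjugacy, the posterior is Gamma(α + Σx, β + Σt) = Gamma(26 + 127, 8 + 31) = Gamma(153, 39).
Predictive mean over a 3-month window = T·E[λ|data] = 3·153/39 = 153/13.

153/13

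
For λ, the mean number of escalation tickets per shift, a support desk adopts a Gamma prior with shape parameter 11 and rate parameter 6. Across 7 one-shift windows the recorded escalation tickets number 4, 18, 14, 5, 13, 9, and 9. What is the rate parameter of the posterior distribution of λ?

Total count: 4 + 18 + 14 + 5 + 13 + 9 + 9 = 72.
Total exposure: 7 shifts.
Posterior: α' = 11 + 72 = 83, β' = 6 + 7 = 13.

13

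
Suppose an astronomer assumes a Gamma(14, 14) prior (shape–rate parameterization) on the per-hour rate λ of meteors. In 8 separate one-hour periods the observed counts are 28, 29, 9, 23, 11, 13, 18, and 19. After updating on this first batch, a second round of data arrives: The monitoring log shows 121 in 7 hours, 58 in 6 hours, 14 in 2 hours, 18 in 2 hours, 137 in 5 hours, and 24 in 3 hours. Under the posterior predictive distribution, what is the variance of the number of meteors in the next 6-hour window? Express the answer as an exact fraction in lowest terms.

170448/2209

Total count: 28 + 29 + 9 + 23 + 11 + 13 + 18 + 19 = 150.
Total exposure: 8 hours.
After the first batch: Gamma(14 + 150, 14 + 8) = Gamma(164, 22).
Total count: 121 + 58 + 14 + 18 + 137 + 24 = 372.
Total exposure: 7 + 6 + 2 + 2 + 5 + 3 = 25 hours.
After the second batch: Gamma(164 + 372, 22 + 25) = Gamma(536, 47).
The posterior predictive for a window of length T is Negative Binomial with variance T·α'·(β'+T)/β'² = 6·536·53/2209 = 170448/2209.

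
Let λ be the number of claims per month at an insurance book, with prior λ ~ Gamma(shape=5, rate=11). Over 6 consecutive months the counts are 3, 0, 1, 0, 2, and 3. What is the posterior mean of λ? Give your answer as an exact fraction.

Total count: 3 + 0 + 1 + 0 + 2 + 3 = 9.
Total exposure: 6 months.
Gamma(α, β) with Poisson data over total exposure Σt gives posterior Gamma(α+Σx, β+Σt) = Gamma(14, 17).
Posterior mean = α'/β' = 14/17.

14/17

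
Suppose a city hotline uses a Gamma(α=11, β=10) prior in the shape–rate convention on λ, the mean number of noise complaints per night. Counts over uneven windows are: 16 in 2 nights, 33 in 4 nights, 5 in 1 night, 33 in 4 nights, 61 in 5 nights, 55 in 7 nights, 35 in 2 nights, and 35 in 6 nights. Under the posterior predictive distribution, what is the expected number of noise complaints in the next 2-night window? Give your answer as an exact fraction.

Total count: 16 + 33 + 5 + 33 + 61 + 55 + 35 + 35 = 273.
Total exposure: 2 + 4 + 1 + 4 + 5 + 7 + 2 + 6 = 31 nights.
Conjugate update: add total count to the shape and total exposure to the rate, giving Gamma(284, 41).
Predictive mean over a 2-night window = T·E[λ|data] = 2·284/41 = 568/41.

568/41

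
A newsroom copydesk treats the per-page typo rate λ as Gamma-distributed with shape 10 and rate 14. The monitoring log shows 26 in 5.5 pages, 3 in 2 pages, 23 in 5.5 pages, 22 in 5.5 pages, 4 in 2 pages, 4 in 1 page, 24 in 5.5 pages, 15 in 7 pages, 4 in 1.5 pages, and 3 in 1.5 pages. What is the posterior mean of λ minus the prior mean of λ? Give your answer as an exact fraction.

237/119

Total count: 26 + 3 + 23 + 22 + 4 + 4 + 24 + 15 + 4 + 3 = 128.
Total exposure: 5.5 + 2 + 5.5 + 5.5 + 2 + 1 + 5.5 + 7 + 1.5 + 1.5 = 37 pages.
Conjugate update: add total count to the shape and total exposure to the rate, giving Gamma(138, 51).
Posterior mean = 138/51 = 46/17; prior mean = 10/14 = 5/7. Difference = 46/17 − 5/7 = 237/119.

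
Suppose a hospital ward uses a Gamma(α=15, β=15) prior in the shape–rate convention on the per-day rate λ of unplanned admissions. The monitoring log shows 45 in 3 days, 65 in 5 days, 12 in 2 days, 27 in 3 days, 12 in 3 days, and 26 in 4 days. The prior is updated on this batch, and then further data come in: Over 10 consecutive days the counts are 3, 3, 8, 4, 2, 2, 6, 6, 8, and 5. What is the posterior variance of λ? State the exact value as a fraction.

Total count: 45 + 65 + 12 + 27 + 12 + 26 = 187.
Total exposure: 3 + 5 + 2 + 3 + 3 + 4 = 20 days.
After the first batch: Gamma(15 + 187, 15 + 20) = Gamma(202, 35).
Total count: 3 + 3 + 8 + 4 + 2 + 2 + 6 + 6 + 8 + 5 = 47.
Total exposure: 10 days.
After the second batch: Gamma(202 + 47, 35 + 10) = Gamma(249, 45).
Posterior variance = α'/β'² = 249/2025 = 83/675.

83/675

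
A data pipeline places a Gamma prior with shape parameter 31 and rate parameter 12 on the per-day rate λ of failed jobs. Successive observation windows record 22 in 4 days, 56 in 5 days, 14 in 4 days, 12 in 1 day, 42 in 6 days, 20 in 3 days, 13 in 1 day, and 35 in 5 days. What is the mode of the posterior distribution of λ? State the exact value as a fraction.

244/41

Total count: 22 + 56 + 14 + 12 + 42 + 20 + 13 + 35 = 214.
Total exposure: 4 + 5 + 4 + 1 + 6 + 3 + 1 + 5 = 29 days.
By Gamma–Poisson conjugacy, the posterior is Gamma(α + Σx, β + Σt) = Gamma(31 + 214, 12 + 29) = Gamma(245, 41).
Posterior mode = (α'−1)/β' = 244/41.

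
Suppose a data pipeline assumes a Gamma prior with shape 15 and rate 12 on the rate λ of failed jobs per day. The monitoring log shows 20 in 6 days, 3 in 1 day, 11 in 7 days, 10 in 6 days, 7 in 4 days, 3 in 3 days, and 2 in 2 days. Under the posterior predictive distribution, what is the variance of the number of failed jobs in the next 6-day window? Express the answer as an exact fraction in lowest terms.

Total count: 20 + 3 + 11 + 10 + 7 + 3 + 2 = 56.
Total exposure: 6 + 1 + 7 + 6 + 4 + 3 + 2 = 29 days.
Gamma(α, β) with Poisson data over total exposure Σt gives posterior Gamma(α+Σx, β+Σt) = Gamma(71, 41).
The posterior predictive for a window of length T is Negative Binomial with variance T·α'·(β'+T)/β'² = 6·71·47/1681 = 20022/1681.

20022/1681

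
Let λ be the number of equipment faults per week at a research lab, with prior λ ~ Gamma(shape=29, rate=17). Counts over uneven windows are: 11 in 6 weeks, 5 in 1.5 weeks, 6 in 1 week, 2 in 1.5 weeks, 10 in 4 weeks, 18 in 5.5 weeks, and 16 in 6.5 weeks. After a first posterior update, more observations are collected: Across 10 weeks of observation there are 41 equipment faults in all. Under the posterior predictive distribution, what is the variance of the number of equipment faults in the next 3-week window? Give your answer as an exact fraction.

Total count: 11 + 5 + 6 + 2 + 10 + 18 + 16 = 68.
Total exposure: 6 + 1.5 + 1 + 1.5 + 4 + 5.5 + 6.5 = 26 weeks.
After the first batch: Gamma(29 + 68, 17 + 26) = Gamma(97, 43).
Total count 41 over total exposure 10 weeks.
After the second batch: Gamma(97 + 41, 43 + 10) = Gamma(138, 53).
The posterior predictive for a window of length T is Negative Binomial with variance T·α'·(β'+T)/β'² = 3·138·56/2809 = 23184/2809.

23184/2809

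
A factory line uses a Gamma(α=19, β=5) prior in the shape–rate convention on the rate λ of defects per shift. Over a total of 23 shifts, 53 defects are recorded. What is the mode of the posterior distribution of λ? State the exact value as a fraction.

71/28

Total count 53 over total exposure 23 shifts.
Conjugate update: add total count to the shape and total exposure to the rate, giving Gamma(72, 28).
Posterior mode = (α'−1)/β' = 71/28.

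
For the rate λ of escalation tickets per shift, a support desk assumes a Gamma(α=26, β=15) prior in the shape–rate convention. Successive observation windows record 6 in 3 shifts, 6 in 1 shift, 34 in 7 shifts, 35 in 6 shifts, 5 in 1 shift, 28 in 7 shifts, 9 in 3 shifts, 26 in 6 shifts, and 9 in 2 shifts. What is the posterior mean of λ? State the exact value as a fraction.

184/51

Total count: 6 + 6 + 34 + 35 + 5 + 28 + 9 + 26 + 9 = 158.
Total exposure: 3 + 1 + 7 + 6 + 1 + 7 + 3 + 6 + 2 = 36 shifts.
By Gamma–Poisson conjugacy, the posterior is Gamma(α + Σx, β + Σt) = Gamma(26 + 158, 15 + 36) = Gamma(184, 51).
Posterior mean = α'/β' = 184/51.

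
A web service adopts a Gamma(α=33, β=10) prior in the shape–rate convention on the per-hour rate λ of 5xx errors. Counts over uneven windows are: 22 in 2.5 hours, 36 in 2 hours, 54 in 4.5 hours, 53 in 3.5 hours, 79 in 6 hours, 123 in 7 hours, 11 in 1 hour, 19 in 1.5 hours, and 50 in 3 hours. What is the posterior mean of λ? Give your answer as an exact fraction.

Total count: 22 + 36 + 54 + 53 + 79 + 123 + 11 + 19 + 50 = 447.
Total exposure: 2.5 + 2 + 4.5 + 3.5 + 6 + 7 + 1 + 1.5 + 3 = 31 hours.
The Gamma prior is conjugate for the Poisson rate, so λ | data ~ Gamma(33+447, 10+31) = Gamma(480, 41).
Posterior mean = α'/β' = 480/41.

480/41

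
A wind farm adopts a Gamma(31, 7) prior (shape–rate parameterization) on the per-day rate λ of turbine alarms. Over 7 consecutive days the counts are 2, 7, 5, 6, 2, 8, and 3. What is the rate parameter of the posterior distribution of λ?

Total count: 2 + 7 + 5 + 6 + 2 + 8 + 3 = 33.
Total exposure: 7 days.
By Gamma–Poisson conjugacy, the posterior is Gamma(α + Σx, β + Σt) = Gamma(31 + 33, 7 + 7) = Gamma(64, 14).

14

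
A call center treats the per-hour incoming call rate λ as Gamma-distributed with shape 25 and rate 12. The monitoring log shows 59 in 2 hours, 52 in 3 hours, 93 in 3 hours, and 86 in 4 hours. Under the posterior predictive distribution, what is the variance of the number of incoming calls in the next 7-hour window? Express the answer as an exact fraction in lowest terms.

7595/64

Total count: 59 + 52 + 93 + 86 = 290.
Total exposure: 2 + 3 + 3 + 4 = 12 hours.
Posterior: α' = 25 + 290 = 315, β' = 12 + 12 = 24.
The posterior predictive for a window of length T is Negative Binomial with variance T·α'·(β'+T)/β'² = 7·315·31/576 = 7595/64.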